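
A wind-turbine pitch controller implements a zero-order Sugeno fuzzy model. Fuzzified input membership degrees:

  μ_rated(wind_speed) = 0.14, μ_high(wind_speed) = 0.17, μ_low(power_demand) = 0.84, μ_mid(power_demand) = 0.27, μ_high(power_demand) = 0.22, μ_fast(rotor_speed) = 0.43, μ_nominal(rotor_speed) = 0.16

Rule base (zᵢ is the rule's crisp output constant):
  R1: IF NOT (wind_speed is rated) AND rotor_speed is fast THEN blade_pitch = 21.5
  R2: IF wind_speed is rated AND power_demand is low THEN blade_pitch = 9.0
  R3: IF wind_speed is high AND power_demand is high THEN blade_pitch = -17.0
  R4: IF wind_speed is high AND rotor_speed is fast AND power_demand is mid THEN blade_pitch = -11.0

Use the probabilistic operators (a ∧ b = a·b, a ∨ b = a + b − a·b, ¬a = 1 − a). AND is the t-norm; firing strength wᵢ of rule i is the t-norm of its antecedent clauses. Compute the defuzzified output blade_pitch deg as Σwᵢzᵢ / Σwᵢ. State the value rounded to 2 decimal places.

R1 (z=21.5): ¬rated=1−0.14=0.86, fast=0.43; AND[a·b] → w = 0.3698
R2 (z=9.0): rated=0.14, low=0.84; AND[a·b] → w = 0.1176
R3 (z=-17.0): high=0.17, high=0.22; AND[a·b] → w = 0.0374
R4 (z=-11.0): high=0.17, fast=0.43, mid=0.27; AND[a·b] → w = 0.0197
Weighted average = (0.3698·21.5 + 0.1176·9.0 + 0.0374·-17.0 + 0.0197·-11.0) / (0.3698 + 0.1176 + 0.0374 + 0.0197)
  = 8.1562 / 0.5445 = 14.98

14.98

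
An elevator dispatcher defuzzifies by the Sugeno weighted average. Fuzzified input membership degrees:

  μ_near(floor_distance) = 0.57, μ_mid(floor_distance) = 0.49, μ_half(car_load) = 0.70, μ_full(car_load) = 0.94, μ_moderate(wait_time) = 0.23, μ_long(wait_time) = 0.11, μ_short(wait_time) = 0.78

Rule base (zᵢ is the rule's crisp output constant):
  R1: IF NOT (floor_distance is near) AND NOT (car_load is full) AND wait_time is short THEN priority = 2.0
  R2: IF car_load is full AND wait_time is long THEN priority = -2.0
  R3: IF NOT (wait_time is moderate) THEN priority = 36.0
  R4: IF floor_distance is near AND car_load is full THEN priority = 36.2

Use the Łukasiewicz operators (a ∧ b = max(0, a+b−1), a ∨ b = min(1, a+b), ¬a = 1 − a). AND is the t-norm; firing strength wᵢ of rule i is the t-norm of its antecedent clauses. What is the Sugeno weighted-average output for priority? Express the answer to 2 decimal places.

R1 (z=2.0): ¬near=1−0.57=0.43, ¬full=1−0.94=0.06, short=0.78; AND[max(0, a+b−1)] → w = 0.00
R2 (z=-2.0): full=0.94, long=0.11; AND[max(0, a+b−1)] → w = 0.05
R3 (z=36.0): ¬moderate=1−0.23=0.77 → w = 0.77
R4 (z=36.2): near=0.57, full=0.94; AND[max(0, a+b−1)] → w = 0.51
Weighted average = (0.00·2.0 + 0.05·-2.0 + 0.77·36.0 + 0.51·36.2) / (0.00 + 0.05 + 0.77 + 0.51)
  = 46.0820 / 1.3300 = 34.65

34.65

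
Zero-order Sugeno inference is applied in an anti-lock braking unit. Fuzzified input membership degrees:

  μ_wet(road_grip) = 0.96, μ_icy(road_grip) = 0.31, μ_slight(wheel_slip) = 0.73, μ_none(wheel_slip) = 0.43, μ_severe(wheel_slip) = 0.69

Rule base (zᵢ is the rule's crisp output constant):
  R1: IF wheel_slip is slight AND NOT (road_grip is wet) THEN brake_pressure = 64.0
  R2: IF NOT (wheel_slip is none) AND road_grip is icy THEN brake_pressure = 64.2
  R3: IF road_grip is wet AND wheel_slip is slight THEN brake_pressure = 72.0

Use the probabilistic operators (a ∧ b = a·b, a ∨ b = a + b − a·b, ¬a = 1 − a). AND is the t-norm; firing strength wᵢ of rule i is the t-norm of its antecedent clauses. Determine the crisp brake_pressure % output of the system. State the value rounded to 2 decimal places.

R1 (z=64.0): slight=0.73, ¬wet=1−0.96=0.04; AND[a·b] → w = 0.0292
R2 (z=64.2): ¬none=1−0.43=0.57, icy=0.31; AND[a·b] → w = 0.1767
R3 (z=72.0): wet=0.96, slight=0.73; AND[a·b] → w = 0.7008
Weighted average = (0.0292·64.0 + 0.1767·64.2 + 0.7008·72.0) / (0.0292 + 0.1767 + 0.7008)
  = 63.6705 / 0.9067 = 70.22

70.22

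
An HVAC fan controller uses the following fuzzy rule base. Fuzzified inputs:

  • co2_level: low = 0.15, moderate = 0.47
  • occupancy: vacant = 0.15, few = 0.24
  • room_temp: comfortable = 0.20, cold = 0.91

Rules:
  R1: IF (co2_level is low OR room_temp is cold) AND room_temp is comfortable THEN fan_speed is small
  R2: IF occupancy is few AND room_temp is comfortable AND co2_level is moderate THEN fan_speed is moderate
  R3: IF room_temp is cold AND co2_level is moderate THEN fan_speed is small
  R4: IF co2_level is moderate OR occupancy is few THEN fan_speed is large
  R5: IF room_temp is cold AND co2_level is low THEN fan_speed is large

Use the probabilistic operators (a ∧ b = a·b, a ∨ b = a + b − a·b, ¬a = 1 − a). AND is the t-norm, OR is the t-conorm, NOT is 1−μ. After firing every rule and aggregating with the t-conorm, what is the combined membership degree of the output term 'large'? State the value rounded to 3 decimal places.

R1: (low=0.15 OR cold=0.91) = 0.9235; AND[a·b] with comfortable=0.20 → w = 0.1847
R2: few=0.24, comfortable=0.20, moderate=0.47; AND[a·b] → w = 0.0226
R3: cold=0.91, moderate=0.47; AND[a·b] → w = 0.4277
R4: moderate=0.47, few=0.24; OR[a + b − a·b] → w = 0.5972
R5: cold=0.91, low=0.15; AND[a·b] → w = 0.1365
Rules with consequent 'large': {R4, R5} → strengths 0.5972, 0.1365
Aggregate via t-conorm [a + b − a·b]: 0.6522

0.652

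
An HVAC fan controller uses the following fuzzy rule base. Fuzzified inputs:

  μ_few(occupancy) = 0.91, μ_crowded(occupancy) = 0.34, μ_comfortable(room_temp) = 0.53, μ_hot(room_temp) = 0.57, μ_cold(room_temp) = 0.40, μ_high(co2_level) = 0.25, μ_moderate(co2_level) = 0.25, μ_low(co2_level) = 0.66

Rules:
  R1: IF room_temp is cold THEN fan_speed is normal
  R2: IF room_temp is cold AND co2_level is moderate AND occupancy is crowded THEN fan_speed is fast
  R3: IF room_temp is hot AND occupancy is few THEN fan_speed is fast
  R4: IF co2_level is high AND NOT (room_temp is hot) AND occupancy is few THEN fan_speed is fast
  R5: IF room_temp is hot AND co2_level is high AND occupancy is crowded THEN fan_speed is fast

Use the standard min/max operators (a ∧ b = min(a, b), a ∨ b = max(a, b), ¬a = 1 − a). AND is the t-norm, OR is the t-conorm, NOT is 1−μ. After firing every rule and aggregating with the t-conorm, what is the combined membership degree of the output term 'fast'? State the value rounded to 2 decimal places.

R1: cold=0.40 → w = 0.40
R2: cold=0.40, moderate=0.25, crowded=0.34; AND[min(a, b)] → w = 0.25
R3: hot=0.57, few=0.91; AND[min(a, b)] → w = 0.57
R4: high=0.25, ¬hot=1−0.57=0.43, few=0.91; AND[min(a, b)] → w = 0.25
R5: hot=0.57, high=0.25, crowded=0.34; AND[min(a, b)] → w = 0.25
Rules with consequent 'fast': {R2, R3, R4, R5} → strengths 0.25, 0.57, 0.25, 0.25
Aggregate via t-conorm [max(a, b)]: 0.57

0.57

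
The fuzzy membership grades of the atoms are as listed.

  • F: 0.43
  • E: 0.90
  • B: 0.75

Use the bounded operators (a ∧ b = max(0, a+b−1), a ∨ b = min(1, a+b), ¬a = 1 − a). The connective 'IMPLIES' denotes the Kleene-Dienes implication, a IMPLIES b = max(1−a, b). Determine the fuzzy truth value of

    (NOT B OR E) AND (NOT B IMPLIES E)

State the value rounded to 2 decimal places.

0.90

NOT B = 1 − 0.75 = 0.25
NOT B OR E = min(1, a+b) on (0.25, 0.90) = 1.00
NOT B = 1 − 0.75 = 0.25
NOT B IMPLIES E  [Kleene-Dienes: max(1−a, b)] with a=0.25, b=0.90 → 0.90
(NOT B OR E) AND (NOT B IMPLIES E) = max(0, a+b−1) on (1.00, 0.90) = 0.90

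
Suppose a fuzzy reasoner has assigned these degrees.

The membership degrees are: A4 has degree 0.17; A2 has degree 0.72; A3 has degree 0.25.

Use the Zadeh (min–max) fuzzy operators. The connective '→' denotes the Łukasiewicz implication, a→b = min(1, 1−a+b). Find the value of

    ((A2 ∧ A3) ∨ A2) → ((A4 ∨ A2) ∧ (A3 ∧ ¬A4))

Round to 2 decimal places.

0.53

A2 ∧ A3 = min(a, b) on (0.72, 0.25) = 0.25
(A2 ∧ A3) ∨ A2 = max(a, b) on (0.25, 0.72) = 0.72
A4 ∨ A2 = max(a, b) on (0.17, 0.72) = 0.72
¬A4 = 1 − 0.17 = 0.83
A3 ∧ ¬A4 = min(a, b) on (0.25, 0.83) = 0.25
(A4 ∨ A2) ∧ (A3 ∧ ¬A4) = min(a, b) on (0.72, 0.25) = 0.25
((A2 ∧ A3) ∨ A2) → ((A4 ∨ A2) ∧ (A3 ∧ ¬A4))  [Łukasiewicz: min(1, 1−a+b)] with a=0.72, b=0.25 → 0.53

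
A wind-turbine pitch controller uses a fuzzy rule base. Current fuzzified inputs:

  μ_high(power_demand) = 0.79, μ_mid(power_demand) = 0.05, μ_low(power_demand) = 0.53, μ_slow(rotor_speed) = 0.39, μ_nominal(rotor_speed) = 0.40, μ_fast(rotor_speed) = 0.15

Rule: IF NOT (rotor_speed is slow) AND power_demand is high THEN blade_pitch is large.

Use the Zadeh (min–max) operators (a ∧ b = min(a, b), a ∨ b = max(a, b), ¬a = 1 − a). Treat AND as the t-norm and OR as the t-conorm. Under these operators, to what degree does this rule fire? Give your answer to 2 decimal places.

0.61

firing strength: ¬slow=1−0.39=0.61, high=0.79; AND[min(a, b)] → w = 0.61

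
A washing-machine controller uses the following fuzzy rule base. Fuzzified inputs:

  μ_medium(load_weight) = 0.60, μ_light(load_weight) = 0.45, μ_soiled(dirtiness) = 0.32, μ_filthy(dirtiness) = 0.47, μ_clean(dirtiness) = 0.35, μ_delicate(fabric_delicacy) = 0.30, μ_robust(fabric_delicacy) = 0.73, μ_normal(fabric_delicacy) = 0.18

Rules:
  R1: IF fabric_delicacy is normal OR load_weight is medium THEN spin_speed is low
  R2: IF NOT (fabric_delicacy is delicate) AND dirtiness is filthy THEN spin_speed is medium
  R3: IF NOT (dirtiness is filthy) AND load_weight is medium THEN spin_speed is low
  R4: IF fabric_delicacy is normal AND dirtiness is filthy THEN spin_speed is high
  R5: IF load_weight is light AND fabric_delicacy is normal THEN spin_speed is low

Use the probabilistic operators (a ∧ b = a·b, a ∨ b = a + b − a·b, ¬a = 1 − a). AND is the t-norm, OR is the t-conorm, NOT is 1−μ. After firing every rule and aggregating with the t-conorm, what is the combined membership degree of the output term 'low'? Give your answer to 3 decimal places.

R1: normal=0.18, medium=0.60; OR[a + b − a·b] → w = 0.6720
R2: ¬delicate=1−0.30=0.70, filthy=0.47; AND[a·b] → w = 0.3290
R3: ¬filthy=1−0.47=0.53, medium=0.60; AND[a·b] → w = 0.3180
R4: normal=0.18, filthy=0.47; AND[a·b] → w = 0.0846
R5: light=0.45, normal=0.18; AND[a·b] → w = 0.0810
Rules with consequent 'low': {R1, R3, R5} → strengths 0.6720, 0.3180, 0.0810
Aggregate via t-conorm [a + b − a·b]: 0.7944

0.794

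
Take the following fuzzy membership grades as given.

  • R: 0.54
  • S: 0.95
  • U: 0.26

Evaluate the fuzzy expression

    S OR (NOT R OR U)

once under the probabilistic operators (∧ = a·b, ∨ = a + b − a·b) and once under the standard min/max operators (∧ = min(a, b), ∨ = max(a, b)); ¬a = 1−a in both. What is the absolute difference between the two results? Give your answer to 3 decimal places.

0.030

Under probabilistic:
  NOT R = 1 − 0.5400 = 0.4600
  NOT R OR U = a + b − a·b on (0.4600, 0.2600) = 0.6004
  S OR (NOT R OR U) = a + b − a·b on (0.9500, 0.6004) = 0.9800
  → value = 0.9800
Under standard min/max:
  NOT R = 1 − 0.54 = 0.46
  NOT R OR U = max(a, b) on (0.46, 0.26) = 0.46
  S OR (NOT R OR U) = max(a, b) on (0.95, 0.46) = 0.95
  → value = 0.9500
|0.9800 − 0.9500| = 0.030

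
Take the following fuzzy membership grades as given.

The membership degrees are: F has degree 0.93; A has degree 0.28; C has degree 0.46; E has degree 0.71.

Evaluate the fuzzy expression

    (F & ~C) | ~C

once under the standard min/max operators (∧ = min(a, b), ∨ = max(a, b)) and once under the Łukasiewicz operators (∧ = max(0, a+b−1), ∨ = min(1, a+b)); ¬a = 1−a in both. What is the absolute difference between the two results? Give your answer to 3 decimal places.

0.460

Under standard min/max:
  ~C = 1 − 0.46 = 0.54
  F & ~C = min(a, b) on (0.93, 0.54) = 0.54
  ~C = 1 − 0.46 = 0.54
  (F & ~C) | ~C = max(a, b) on (0.54, 0.54) = 0.54
  → value = 0.5400
Under Łukasiewicz:
  ~C = 1 − 0.46 = 0.54
  F & ~C = max(0, a+b−1) on (0.93, 0.54) = 0.47
  ~C = 1 − 0.46 = 0.54
  (F & ~C) | ~C = min(1, a+b) on (0.47, 0.54) = 1.00
  → value = 1.0000
|0.5400 − 1.0000| = 0.460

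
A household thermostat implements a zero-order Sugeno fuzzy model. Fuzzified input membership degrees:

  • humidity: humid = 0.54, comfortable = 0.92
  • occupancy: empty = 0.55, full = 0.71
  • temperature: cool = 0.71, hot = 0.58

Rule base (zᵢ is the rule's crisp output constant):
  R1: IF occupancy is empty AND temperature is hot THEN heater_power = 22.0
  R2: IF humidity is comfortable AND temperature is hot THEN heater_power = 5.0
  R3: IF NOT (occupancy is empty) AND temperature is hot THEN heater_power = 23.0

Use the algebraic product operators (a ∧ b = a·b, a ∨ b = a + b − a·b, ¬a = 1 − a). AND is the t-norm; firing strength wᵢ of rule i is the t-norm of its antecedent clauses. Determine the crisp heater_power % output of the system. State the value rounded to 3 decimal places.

14.089

R1 (z=22.0): empty=0.55, hot=0.58; AND[a·b] → w = 0.3190
R2 (z=5.0): comfortable=0.92, hot=0.58; AND[a·b] → w = 0.5336
R3 (z=23.0): ¬empty=1−0.55=0.45, hot=0.58; AND[a·b] → w = 0.2610
Weighted average = (0.3190·22.0 + 0.5336·5.0 + 0.2610·23.0) / (0.3190 + 0.5336 + 0.2610)
  = 15.6890 / 1.1136 = 14.089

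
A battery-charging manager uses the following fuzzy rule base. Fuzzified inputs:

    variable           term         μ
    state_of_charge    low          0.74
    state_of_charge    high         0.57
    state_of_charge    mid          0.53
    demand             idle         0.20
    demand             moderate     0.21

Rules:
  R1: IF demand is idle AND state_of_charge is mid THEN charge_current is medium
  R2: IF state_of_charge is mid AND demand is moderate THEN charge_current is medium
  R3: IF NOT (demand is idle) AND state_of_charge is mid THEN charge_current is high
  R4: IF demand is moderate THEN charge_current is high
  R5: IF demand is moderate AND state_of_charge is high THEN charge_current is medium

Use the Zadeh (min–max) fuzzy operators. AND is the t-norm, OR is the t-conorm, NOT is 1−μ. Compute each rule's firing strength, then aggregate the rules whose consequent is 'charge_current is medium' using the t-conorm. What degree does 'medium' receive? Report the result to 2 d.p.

0.21

R1: idle=0.20, mid=0.53; AND[min(a, b)] → w = 0.20
R2: mid=0.53, moderate=0.21; AND[min(a, b)] → w = 0.21
R3: ¬idle=1−0.20=0.80, mid=0.53; AND[min(a, b)] → w = 0.53
R4: moderate=0.21 → w = 0.21
R5: moderate=0.21, high=0.57; AND[min(a, b)] → w = 0.21
Rules with consequent 'medium': {R1, R2, R5} → strengths 0.20, 0.21, 0.21
Aggregate via t-conorm [max(a, b)]: 0.21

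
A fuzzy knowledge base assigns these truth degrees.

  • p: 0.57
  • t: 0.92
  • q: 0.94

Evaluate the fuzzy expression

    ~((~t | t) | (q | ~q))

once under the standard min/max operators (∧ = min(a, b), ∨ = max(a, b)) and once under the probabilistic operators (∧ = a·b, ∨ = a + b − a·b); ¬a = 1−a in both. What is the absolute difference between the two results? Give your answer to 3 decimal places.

Under standard min/max:
  ~t = 1 − 0.92 = 0.08
  ~t | t = max(a, b) on (0.08, 0.92) = 0.92
  ~q = 1 − 0.94 = 0.06
  q | ~q = max(a, b) on (0.94, 0.06) = 0.94
  (~t | t) | (q | ~q) = max(a, b) on (0.92, 0.94) = 0.94
  ~((~t | t) | (q | ~q)) = 1 − 0.94 = 0.06
  → value = 0.0600
Under probabilistic:
  ~t = 1 − 0.9200 = 0.0800
  ~t | t = a + b − a·b on (0.0800, 0.9200) = 0.9264
  ~q = 1 − 0.9400 = 0.0600
  q | ~q = a + b − a·b on (0.9400, 0.0600) = 0.9436
  (~t | t) | (q | ~q) = a + b − a·b on (0.9264, 0.9436) = 0.9958
  ~((~t | t) | (q | ~q)) = 1 − 0.9958 = 0.0042
  → value = 0.0042
|0.0600 − 0.0042| = 0.056

0.056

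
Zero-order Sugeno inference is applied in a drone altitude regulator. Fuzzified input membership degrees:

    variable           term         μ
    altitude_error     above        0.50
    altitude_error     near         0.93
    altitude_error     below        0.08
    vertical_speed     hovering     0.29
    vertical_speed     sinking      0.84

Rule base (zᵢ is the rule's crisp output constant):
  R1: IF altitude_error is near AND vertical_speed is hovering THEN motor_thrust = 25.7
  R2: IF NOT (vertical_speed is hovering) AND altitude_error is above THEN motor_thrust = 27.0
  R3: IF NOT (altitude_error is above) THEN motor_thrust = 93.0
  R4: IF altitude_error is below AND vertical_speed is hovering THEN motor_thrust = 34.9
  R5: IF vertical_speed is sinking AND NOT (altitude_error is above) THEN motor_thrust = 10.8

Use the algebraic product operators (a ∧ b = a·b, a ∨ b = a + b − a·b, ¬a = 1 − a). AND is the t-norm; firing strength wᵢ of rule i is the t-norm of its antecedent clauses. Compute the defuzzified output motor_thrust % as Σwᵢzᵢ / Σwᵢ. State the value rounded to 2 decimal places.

43.60

R1 (z=25.7): near=0.93, hovering=0.29; AND[a·b] → w = 0.2697
R2 (z=27.0): ¬hovering=1−0.29=0.71, above=0.50; AND[a·b] → w = 0.3550
R3 (z=93.0): ¬above=1−0.50=0.50 → w = 0.5000
R4 (z=34.9): below=0.08, hovering=0.29; AND[a·b] → w = 0.0232
R5 (z=10.8): sinking=0.84, ¬above=1−0.50=0.50; AND[a·b] → w = 0.4200
Weighted average = (0.2697·25.7 + 0.3550·27.0 + 0.5000·93.0 + 0.0232·34.9 + 0.4200·10.8) / (0.2697 + 0.3550 + 0.5000 + 0.0232 + 0.4200)
  = 68.3620 / 1.5679 = 43.60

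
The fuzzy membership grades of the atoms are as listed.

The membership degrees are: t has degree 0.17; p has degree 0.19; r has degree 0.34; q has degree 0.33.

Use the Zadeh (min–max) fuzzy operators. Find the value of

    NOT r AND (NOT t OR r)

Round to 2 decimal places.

0.66

NOT r = 1 − 0.34 = 0.66
NOT t = 1 − 0.17 = 0.83
NOT t OR r = max(a, b) on (0.83, 0.34) = 0.83
NOT r AND (NOT t OR r) = min(a, b) on (0.66, 0.83) = 0.66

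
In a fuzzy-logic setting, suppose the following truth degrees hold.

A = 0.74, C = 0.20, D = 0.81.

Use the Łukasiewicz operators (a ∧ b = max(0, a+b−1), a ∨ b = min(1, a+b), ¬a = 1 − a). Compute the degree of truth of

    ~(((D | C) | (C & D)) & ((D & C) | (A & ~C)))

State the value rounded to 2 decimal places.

0.45

D | C = min(1, a+b) on (0.81, 0.20) = 1.00
C & D = max(0, a+b−1) on (0.20, 0.81) = 0.01
(D | C) | (C & D) = min(1, a+b) on (1.00, 0.01) = 1.00
D & C = max(0, a+b−1) on (0.81, 0.20) = 0.01
~C = 1 − 0.20 = 0.80
A & ~C = max(0, a+b−1) on (0.74, 0.80) = 0.54
(D & C) | (A & ~C) = min(1, a+b) on (0.01, 0.54) = 0.55
((D | C) | (C & D)) & ((D & C) | (A & ~C)) = max(0, a+b−1) on (1.00, 0.55) = 0.55
~(((D | C) | (C & D)) & ((D & C) | (A & ~C))) = 1 − 0.55 = 0.45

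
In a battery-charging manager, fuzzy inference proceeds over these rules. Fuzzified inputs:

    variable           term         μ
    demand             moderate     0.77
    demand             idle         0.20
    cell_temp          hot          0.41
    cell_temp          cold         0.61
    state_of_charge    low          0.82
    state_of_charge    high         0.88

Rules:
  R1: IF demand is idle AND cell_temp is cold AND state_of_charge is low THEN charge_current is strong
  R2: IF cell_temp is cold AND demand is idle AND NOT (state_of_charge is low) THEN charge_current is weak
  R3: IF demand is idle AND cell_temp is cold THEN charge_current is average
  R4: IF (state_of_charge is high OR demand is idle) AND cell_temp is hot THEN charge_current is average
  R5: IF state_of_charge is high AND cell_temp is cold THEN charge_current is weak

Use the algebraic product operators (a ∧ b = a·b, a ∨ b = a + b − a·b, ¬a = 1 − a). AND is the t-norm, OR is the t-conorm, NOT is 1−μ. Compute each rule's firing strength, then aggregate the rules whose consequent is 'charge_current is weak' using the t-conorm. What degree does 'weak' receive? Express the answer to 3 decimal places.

R1: idle=0.20, cold=0.61, low=0.82; AND[a·b] → w = 0.1000
R2: cold=0.61, idle=0.20, ¬low=1−0.82=0.18; AND[a·b] → w = 0.0220
R3: idle=0.20, cold=0.61; AND[a·b] → w = 0.1220
R4: (high=0.88 OR idle=0.20) = 0.9040; AND[a·b] with hot=0.41 → w = 0.3706
R5: high=0.88, cold=0.61; AND[a·b] → w = 0.5368
Rules with consequent 'weak': {R2, R5} → strengths 0.0220, 0.5368
Aggregate via t-conorm [a + b − a·b]: 0.5470

0.547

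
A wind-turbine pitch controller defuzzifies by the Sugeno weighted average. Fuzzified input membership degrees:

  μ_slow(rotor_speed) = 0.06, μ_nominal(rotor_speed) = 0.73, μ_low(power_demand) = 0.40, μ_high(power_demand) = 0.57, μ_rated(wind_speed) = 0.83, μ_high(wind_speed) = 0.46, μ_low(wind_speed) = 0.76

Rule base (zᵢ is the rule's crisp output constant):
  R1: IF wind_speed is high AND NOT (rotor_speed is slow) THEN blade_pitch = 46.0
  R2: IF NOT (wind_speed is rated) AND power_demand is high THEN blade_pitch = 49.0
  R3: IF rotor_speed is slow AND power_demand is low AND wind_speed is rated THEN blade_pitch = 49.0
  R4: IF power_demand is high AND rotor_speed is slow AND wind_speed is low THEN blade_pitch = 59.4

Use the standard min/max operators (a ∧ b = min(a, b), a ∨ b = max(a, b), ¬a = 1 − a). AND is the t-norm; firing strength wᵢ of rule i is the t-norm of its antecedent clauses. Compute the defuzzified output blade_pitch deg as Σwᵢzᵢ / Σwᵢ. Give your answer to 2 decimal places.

47.99

R1 (z=46.0): high=0.46, ¬slow=1−0.06=0.94; AND[min(a, b)] → w = 0.46
R2 (z=49.0): ¬rated=1−0.83=0.17, high=0.57; AND[min(a, b)] → w = 0.17
R3 (z=49.0): slow=0.06, low=0.40, rated=0.83; AND[min(a, b)] → w = 0.06
R4 (z=59.4): high=0.57, slow=0.06, low=0.76; AND[min(a, b)] → w = 0.06
Weighted average = (0.46·46.0 + 0.17·49.0 + 0.06·49.0 + 0.06·59.4) / (0.46 + 0.17 + 0.06 + 0.06)
  = 35.9940 / 0.7500 = 47.99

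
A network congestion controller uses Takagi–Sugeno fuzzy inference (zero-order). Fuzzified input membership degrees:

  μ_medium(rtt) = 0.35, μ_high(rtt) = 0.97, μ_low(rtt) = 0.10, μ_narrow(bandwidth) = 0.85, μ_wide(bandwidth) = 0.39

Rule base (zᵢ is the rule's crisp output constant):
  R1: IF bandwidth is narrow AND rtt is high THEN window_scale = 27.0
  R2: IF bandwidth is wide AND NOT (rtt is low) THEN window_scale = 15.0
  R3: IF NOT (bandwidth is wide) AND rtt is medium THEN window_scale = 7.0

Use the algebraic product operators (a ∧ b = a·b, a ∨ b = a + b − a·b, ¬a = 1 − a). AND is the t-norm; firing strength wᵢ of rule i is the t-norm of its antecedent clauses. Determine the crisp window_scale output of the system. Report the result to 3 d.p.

20.893

R1 (z=27.0): narrow=0.85, high=0.97; AND[a·b] → w = 0.8245
R2 (z=15.0): wide=0.39, ¬low=1−0.10=0.90; AND[a·b] → w = 0.3510
R3 (z=7.0): ¬wide=1−0.39=0.61, medium=0.35; AND[a·b] → w = 0.2135
Weighted average = (0.8245·27.0 + 0.3510·15.0 + 0.2135·7.0) / (0.8245 + 0.3510 + 0.2135)
  = 29.0210 / 1.3890 = 20.893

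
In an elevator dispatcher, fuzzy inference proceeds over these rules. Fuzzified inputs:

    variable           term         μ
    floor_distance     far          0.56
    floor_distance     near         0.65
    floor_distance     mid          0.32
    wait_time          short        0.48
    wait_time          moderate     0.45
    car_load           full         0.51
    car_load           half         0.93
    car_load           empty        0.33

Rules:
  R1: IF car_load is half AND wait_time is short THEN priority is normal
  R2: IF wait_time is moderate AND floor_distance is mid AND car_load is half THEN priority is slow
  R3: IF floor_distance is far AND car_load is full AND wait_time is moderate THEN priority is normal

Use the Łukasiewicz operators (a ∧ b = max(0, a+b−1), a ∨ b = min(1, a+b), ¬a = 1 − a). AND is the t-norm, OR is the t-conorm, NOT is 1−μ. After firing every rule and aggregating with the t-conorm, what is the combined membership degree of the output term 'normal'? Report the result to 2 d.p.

0.41

R1: half=0.93, short=0.48; AND[max(0, a+b−1)] → w = 0.41
R2: moderate=0.45, mid=0.32, half=0.93; AND[max(0, a+b−1)] → w = 0.00
R3: far=0.56, full=0.51, moderate=0.45; AND[max(0, a+b−1)] → w = 0.00
Rules with consequent 'normal': {R1, R3} → strengths 0.41, 0.00
Aggregate via t-conorm [min(1, a+b)]: 0.41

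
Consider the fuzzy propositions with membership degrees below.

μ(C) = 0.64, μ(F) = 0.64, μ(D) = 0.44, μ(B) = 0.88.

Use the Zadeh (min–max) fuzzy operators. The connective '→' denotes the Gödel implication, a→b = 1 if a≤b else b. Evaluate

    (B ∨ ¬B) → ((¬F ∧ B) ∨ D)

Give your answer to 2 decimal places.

0.44

¬B = 1 − 0.88 = 0.12
B ∨ ¬B = max(a, b) on (0.88, 0.12) = 0.88
¬F = 1 − 0.64 = 0.36
¬F ∧ B = min(a, b) on (0.36, 0.88) = 0.36
(¬F ∧ B) ∨ D = max(a, b) on (0.36, 0.44) = 0.44
(B ∨ ¬B) → ((¬F ∧ B) ∨ D)  [Gödel: 1 if a≤b else b] with a=0.88, b=0.44 → 0.44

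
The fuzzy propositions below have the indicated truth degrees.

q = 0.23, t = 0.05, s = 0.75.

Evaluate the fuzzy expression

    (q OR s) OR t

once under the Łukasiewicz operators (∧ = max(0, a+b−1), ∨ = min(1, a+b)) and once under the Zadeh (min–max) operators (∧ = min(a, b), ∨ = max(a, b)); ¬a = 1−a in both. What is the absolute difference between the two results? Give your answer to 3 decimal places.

0.250

Under Łukasiewicz:
  q OR s = min(1, a+b) on (0.23, 0.75) = 0.98
  (q OR s) OR t = min(1, a+b) on (0.98, 0.05) = 1.00
  → value = 1.0000
Under Zadeh (min–max):
  q OR s = max(a, b) on (0.23, 0.75) = 0.75
  (q OR s) OR t = max(a, b) on (0.75, 0.05) = 0.75
  → value = 0.7500
|1.0000 − 0.7500| = 0.250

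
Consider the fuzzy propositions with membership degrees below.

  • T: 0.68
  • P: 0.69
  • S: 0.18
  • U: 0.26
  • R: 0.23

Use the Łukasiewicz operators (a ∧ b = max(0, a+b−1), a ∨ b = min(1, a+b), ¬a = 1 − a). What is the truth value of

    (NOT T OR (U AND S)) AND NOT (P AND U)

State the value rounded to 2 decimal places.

NOT T = 1 − 0.68 = 0.32
U AND S = max(0, a+b−1) on (0.26, 0.18) = 0.00
NOT T OR (U AND S) = min(1, a+b) on (0.32, 0.00) = 0.32
P AND U = max(0, a+b−1) on (0.69, 0.26) = 0.00
NOT (P AND U) = 1 − 0.00 = 1.00
(NOT T OR (U AND S)) AND NOT (P AND U) = max(0, a+b−1) on (0.32, 1.00) = 0.32

0.32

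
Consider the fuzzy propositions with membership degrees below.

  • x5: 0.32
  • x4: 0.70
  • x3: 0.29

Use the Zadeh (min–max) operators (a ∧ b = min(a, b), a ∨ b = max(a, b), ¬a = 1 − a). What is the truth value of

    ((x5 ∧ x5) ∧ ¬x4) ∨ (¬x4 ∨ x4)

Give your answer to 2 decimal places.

0.70

x5 ∧ x5 = min(a, b) on (0.32, 0.32) = 0.32
¬x4 = 1 − 0.70 = 0.30
(x5 ∧ x5) ∧ ¬x4 = min(a, b) on (0.32, 0.30) = 0.30
¬x4 = 1 − 0.70 = 0.30
¬x4 ∨ x4 = max(a, b) on (0.30, 0.70) = 0.70
((x5 ∧ x5) ∧ ¬x4) ∨ (¬x4 ∨ x4) = max(a, b) on (0.30, 0.70) = 0.70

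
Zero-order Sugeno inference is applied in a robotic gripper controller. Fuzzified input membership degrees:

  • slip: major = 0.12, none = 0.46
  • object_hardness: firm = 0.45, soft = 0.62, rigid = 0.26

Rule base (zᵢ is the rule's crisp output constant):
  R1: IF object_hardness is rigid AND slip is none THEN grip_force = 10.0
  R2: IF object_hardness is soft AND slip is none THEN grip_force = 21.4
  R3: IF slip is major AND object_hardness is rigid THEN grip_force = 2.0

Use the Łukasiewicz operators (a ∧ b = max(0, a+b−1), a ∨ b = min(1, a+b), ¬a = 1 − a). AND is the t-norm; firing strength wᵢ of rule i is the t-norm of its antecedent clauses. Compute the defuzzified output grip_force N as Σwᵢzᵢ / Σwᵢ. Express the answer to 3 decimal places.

R1 (z=10.0): rigid=0.26, none=0.46; AND[max(0, a+b−1)] → w = 0.00
R2 (z=21.4): soft=0.62, none=0.46; AND[max(0, a+b−1)] → w = 0.08
R3 (z=2.0): major=0.12, rigid=0.26; AND[max(0, a+b−1)] → w = 0.00
Weighted average = (0.00·10.0 + 0.08·21.4 + 0.00·2.0) / (0.00 + 0.08 + 0.00)
  = 1.7120 / 0.0800 = 21.400

21.400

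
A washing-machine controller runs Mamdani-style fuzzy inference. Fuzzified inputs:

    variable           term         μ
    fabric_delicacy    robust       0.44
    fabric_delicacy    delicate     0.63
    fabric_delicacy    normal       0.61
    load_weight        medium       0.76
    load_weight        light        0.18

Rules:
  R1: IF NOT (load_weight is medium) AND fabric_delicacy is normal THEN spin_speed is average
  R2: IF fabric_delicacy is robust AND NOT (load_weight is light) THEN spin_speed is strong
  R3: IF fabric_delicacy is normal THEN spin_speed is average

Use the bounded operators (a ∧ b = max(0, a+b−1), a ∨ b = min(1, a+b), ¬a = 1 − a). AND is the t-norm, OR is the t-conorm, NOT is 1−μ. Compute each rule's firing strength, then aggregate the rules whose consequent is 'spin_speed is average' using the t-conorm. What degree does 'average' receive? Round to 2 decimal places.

R1: ¬medium=1−0.76=0.24, normal=0.61; AND[max(0, a+b−1)] → w = 0.00
R2: robust=0.44, ¬light=1−0.18=0.82; AND[max(0, a+b−1)] → w = 0.26
R3: normal=0.61 → w = 0.61
Rules with consequent 'average': {R1, R3} → strengths 0.00, 0.61
Aggregate via t-conorm [min(1, a+b)]: 0.61

0.61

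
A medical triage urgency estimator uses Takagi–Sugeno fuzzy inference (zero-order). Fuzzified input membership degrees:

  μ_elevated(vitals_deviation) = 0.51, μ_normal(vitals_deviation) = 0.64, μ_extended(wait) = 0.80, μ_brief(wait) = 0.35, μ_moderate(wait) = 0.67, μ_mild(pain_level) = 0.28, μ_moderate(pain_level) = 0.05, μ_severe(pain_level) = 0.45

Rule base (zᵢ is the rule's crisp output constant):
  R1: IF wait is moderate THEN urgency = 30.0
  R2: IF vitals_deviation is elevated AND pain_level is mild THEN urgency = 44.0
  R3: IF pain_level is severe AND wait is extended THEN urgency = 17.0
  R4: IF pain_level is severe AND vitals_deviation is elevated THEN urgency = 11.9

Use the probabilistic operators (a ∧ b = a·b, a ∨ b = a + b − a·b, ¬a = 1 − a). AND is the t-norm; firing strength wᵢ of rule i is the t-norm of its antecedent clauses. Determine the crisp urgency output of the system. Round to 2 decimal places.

25.13

R1 (z=30.0): moderate=0.67 → w = 0.6700
R2 (z=44.0): elevated=0.51, mild=0.28; AND[a·b] → w = 0.1428
R3 (z=17.0): severe=0.45, extended=0.80; AND[a·b] → w = 0.3600
R4 (z=11.9): severe=0.45, elevated=0.51; AND[a·b] → w = 0.2295
Weighted average = (0.6700·30.0 + 0.1428·44.0 + 0.3600·17.0 + 0.2295·11.9) / (0.6700 + 0.1428 + 0.3600 + 0.2295)
  = 35.2343 / 1.4023 = 25.13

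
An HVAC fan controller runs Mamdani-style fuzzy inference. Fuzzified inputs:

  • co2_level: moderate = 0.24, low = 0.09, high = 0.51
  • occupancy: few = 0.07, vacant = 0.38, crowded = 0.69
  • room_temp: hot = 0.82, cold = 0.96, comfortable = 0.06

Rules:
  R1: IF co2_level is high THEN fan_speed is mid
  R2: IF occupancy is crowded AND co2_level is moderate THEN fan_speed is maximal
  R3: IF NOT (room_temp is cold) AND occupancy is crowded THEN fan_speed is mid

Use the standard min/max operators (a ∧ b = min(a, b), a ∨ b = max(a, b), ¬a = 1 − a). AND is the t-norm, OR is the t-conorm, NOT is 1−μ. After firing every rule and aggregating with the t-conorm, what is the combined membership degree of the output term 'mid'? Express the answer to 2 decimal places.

0.51

R1: high=0.51 → w = 0.51
R2: crowded=0.69, moderate=0.24; AND[min(a, b)] → w = 0.24
R3: ¬cold=1−0.96=0.04, crowded=0.69; AND[min(a, b)] → w = 0.04
Rules with consequent 'mid': {R1, R3} → strengths 0.51, 0.04
Aggregate via t-conorm [max(a, b)]: 0.51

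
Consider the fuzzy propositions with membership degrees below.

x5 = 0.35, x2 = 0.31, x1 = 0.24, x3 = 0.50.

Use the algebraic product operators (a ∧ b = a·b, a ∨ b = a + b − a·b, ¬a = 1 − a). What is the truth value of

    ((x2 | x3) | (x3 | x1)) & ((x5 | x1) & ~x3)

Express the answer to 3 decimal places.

x2 | x3 = a + b − a·b on (0.3100, 0.5000) = 0.6550
x3 | x1 = a + b − a·b on (0.5000, 0.2400) = 0.6200
(x2 | x3) | (x3 | x1) = a + b − a·b on (0.6550, 0.6200) = 0.8689
x5 | x1 = a + b − a·b on (0.3500, 0.2400) = 0.5060
~x3 = 1 − 0.5000 = 0.5000
(x5 | x1) & ~x3 = a·b on (0.5060, 0.5000) = 0.2530
((x2 | x3) | (x3 | x1)) & ((x5 | x1) & ~x3) = a·b on (0.8689, 0.2530) = 0.2198

0.220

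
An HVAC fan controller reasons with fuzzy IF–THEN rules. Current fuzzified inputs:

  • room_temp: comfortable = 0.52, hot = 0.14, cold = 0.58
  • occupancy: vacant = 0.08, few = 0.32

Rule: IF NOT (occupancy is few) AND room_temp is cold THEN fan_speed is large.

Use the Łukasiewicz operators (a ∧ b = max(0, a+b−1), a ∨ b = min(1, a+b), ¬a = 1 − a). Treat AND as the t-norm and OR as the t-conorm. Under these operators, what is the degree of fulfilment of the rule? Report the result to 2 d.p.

0.26

firing strength: ¬few=1−0.32=0.68, cold=0.58; AND[max(0, a+b−1)] → w = 0.26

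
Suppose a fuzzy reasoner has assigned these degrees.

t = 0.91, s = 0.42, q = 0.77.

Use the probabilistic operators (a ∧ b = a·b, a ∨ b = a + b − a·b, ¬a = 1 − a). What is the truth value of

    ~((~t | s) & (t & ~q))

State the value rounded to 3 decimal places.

0.901

~t = 1 − 0.9100 = 0.0900
~t | s = a + b − a·b on (0.0900, 0.4200) = 0.4722
~q = 1 − 0.7700 = 0.2300
t & ~q = a·b on (0.9100, 0.2300) = 0.2093
(~t | s) & (t & ~q) = a·b on (0.4722, 0.2093) = 0.0988
~((~t | s) & (t & ~q)) = 1 − 0.0988 = 0.9012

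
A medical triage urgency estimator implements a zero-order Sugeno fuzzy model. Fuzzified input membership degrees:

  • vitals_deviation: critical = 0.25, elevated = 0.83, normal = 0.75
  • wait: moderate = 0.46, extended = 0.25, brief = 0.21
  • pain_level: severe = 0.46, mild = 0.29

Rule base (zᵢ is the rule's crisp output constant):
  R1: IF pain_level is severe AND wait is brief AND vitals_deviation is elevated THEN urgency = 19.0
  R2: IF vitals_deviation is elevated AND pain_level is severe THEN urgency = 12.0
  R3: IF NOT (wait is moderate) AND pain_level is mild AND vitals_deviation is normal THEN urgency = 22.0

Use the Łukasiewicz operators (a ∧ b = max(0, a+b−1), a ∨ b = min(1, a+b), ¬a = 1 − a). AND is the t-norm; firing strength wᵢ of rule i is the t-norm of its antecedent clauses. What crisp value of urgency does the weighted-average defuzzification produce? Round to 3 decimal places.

12.000

R1 (z=19.0): severe=0.46, brief=0.21, elevated=0.83; AND[max(0, a+b−1)] → w = 0.00
R2 (z=12.0): elevated=0.83, severe=0.46; AND[max(0, a+b−1)] → w = 0.29
R3 (z=22.0): ¬moderate=1−0.46=0.54, mild=0.29, normal=0.75; AND[max(0, a+b−1)] → w = 0.00
Weighted average = (0.00·19.0 + 0.29·12.0 + 0.00·22.0) / (0.00 + 0.29 + 0.00)
  = 3.4800 / 0.2900 = 12.000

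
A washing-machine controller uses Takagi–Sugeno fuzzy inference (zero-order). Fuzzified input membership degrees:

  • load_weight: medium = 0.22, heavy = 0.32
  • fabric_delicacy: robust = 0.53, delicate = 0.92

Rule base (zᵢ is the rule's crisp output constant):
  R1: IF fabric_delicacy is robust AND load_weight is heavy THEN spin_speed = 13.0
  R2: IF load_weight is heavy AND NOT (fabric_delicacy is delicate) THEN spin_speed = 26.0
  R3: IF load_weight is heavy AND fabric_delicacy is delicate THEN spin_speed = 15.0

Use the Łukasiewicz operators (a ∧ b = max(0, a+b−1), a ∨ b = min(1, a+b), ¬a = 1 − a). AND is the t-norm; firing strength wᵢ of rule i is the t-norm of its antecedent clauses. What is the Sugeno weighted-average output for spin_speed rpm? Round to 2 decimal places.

R1 (z=13.0): robust=0.53, heavy=0.32; AND[max(0, a+b−1)] → w = 0.00
R2 (z=26.0): heavy=0.32, ¬delicate=1−0.92=0.08; AND[max(0, a+b−1)] → w = 0.00
R3 (z=15.0): heavy=0.32, delicate=0.92; AND[max(0, a+b−1)] → w = 0.24
Weighted average = (0.00·13.0 + 0.00·26.0 + 0.24·15.0) / (0.00 + 0.00 + 0.24)
  = 3.6000 / 0.2400 = 15.00

15.00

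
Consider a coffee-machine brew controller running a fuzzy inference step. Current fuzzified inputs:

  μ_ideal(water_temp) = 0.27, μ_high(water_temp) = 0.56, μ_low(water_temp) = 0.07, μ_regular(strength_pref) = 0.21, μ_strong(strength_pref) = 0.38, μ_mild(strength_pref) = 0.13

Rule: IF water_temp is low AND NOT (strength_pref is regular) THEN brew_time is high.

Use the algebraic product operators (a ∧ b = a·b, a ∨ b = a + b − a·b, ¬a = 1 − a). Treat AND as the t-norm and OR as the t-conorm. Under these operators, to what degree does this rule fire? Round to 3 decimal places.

firing strength: low=0.07, ¬regular=1−0.21=0.79; AND[a·b] → w = 0.0553

0.055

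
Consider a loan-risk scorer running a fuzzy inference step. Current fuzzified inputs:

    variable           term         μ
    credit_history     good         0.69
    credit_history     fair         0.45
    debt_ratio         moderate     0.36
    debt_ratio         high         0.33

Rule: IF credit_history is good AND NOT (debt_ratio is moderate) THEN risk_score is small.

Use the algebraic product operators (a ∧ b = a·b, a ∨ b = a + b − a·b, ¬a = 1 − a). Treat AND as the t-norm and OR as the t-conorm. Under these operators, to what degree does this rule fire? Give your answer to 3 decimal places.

0.442

firing strength: good=0.69, ¬moderate=1−0.36=0.64; AND[a·b] → w = 0.4416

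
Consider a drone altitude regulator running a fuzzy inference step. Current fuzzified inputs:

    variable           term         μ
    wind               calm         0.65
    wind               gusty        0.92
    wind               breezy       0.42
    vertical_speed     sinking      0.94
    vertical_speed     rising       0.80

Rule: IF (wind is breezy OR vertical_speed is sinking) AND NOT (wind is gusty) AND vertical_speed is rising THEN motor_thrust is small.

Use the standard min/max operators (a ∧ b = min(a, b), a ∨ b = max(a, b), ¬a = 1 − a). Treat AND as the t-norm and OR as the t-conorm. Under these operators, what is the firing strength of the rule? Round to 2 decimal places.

0.08

firing strength: (breezy=0.42 OR sinking=0.94) = 0.94; AND[min(a, b)] with ¬gusty=1−0.92=0.08, rising=0.80 → w = 0.08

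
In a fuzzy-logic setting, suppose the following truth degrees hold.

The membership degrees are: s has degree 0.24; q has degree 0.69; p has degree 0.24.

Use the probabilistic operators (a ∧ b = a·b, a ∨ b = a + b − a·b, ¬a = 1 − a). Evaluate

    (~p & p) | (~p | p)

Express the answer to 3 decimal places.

0.851

~p = 1 − 0.2400 = 0.7600
~p & p = a·b on (0.7600, 0.2400) = 0.1824
~p = 1 − 0.2400 = 0.7600
~p | p = a + b − a·b on (0.7600, 0.2400) = 0.8176
(~p & p) | (~p | p) = a + b − a·b on (0.1824, 0.8176) = 0.8509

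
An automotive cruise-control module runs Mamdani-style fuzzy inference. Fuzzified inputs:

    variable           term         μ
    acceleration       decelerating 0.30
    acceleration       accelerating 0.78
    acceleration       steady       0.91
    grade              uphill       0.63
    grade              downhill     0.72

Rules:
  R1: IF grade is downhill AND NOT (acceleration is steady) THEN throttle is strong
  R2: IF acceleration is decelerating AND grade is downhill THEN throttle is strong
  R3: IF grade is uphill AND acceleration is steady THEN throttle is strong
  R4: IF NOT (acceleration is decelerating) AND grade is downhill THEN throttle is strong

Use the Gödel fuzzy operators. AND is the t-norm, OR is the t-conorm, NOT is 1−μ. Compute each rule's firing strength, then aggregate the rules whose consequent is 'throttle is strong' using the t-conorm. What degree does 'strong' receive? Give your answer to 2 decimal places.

0.70

R1: downhill=0.72, ¬steady=1−0.91=0.09; AND[min(a, b)] → w = 0.09
R2: decelerating=0.30, downhill=0.72; AND[min(a, b)] → w = 0.30
R3: uphill=0.63, steady=0.91; AND[min(a, b)] → w = 0.63
R4: ¬decelerating=1−0.30=0.70, downhill=0.72; AND[min(a, b)] → w = 0.70
Rules with consequent 'strong': {R1, R2, R3, R4} → strengths 0.09, 0.30, 0.63, 0.70
Aggregate via t-conorm [max(a, b)]: 0.70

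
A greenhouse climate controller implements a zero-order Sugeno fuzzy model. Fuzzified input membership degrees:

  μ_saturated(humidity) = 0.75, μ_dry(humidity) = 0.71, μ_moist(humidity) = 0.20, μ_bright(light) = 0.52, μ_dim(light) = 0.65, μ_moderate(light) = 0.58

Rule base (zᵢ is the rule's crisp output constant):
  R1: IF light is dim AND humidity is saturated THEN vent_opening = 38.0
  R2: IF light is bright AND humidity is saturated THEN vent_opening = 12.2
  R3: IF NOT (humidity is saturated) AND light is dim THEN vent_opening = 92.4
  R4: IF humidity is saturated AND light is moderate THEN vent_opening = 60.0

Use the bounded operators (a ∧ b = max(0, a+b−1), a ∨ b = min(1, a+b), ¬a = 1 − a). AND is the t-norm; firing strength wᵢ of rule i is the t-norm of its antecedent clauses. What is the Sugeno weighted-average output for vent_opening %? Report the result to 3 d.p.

38.294

R1 (z=38.0): dim=0.65, saturated=0.75; AND[max(0, a+b−1)] → w = 0.40
R2 (z=12.2): bright=0.52, saturated=0.75; AND[max(0, a+b−1)] → w = 0.27
R3 (z=92.4): ¬saturated=1−0.75=0.25, dim=0.65; AND[max(0, a+b−1)] → w = 0.00
R4 (z=60.0): saturated=0.75, moderate=0.58; AND[max(0, a+b−1)] → w = 0.33
Weighted average = (0.40·38.0 + 0.27·12.2 + 0.00·92.4 + 0.33·60.0) / (0.40 + 0.27 + 0.00 + 0.33)
  = 38.2940 / 1.0000 = 38.294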